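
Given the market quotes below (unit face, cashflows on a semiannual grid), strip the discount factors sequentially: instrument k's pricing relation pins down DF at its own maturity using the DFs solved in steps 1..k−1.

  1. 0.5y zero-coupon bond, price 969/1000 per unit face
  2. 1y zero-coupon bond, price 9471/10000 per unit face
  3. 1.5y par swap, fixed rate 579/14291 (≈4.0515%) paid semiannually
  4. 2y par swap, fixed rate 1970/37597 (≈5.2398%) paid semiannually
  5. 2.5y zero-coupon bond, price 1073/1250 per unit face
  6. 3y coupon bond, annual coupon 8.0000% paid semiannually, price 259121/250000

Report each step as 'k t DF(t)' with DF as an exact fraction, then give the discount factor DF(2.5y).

step 1 [0.5y] zero: DF = P = 969/1000 ≈ 0.969000
step 2 [1y] zero: DF = P = 9471/10000 ≈ 0.947100
step 3 [1.5y] swap r/2=579/28582: DF=(1 − 579/28582·(0.969000+0.947100))/(1+579/28582) = 9421/10000 ≈ 0.942100
step 4 [2y] swap r/2=985/37597: DF=(1 − 985/37597·(0.969000+0.947100+0.942100))/(1+985/37597) = 1803/2000 ≈ 0.901500
step 5 [2.5y] zero: DF = P = 1073/1250 ≈ 0.858400
step 6 [3y] bond c/2=1/25: DF=(259121/250000 − 1/25·(0.969000+0.947100+0.942100+0.901500+0.858400))/(1+1/25) = 819/1000 ≈ 0.819000

1 1/2 969/1000
2 1 9471/10000
3 3/2 9421/10000
4 2 1803/2000
5 5/2 1073/1250
6 3 819/1000
DF(2.5y) = 1073/1250 ≈ 0.858400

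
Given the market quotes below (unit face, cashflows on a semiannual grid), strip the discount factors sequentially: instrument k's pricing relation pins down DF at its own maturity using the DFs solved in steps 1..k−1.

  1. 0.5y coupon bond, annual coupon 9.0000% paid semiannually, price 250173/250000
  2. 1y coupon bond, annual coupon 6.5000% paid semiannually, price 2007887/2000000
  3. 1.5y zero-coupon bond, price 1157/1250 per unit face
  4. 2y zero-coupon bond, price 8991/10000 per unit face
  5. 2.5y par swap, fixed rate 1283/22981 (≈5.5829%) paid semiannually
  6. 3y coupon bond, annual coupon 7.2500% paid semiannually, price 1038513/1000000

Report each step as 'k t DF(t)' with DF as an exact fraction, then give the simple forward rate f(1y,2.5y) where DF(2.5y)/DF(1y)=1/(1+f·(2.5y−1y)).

1 1/2 1197/1250
2 1 4711/5000
3 3/2 1157/1250
4 2 8991/10000
5 5/2 8717/10000
6 3 4207/5000
f(1y,2.5y) = ((4711/5000)/(8717/10000) − 1)/(3/2) = 470/8717 ≈ 5.3918%

step 1 [0.5y] bond c/2=9/200: DF=(250173/250000 − 9/200·(0))/(1+9/200) = 1197/1250 ≈ 0.957600
step 2 [1y] bond c/2=13/400: DF=(2007887/2000000 − 13/400·(0.957600))/(1+13/400) = 4711/5000 ≈ 0.942200
step 3 [1.5y] zero: DF = P = 1157/1250 ≈ 0.925600
step 4 [2y] zero: DF = P = 8991/10000 ≈ 0.899100
step 5 [2.5y] swap r/2=1283/45962: DF=(1 − 1283/45962·(0.957600+0.942200+0.925600+0.899100))/(1+1283/45962) = 8717/10000 ≈ 0.871700
step 6 [3y] bond c/2=29/800: DF=(1038513/1000000 − 29/800·(0.957600+0.942200+0.925600+0.899100+0.871700))/(1+29/800) = 4207/5000 ≈ 0.841400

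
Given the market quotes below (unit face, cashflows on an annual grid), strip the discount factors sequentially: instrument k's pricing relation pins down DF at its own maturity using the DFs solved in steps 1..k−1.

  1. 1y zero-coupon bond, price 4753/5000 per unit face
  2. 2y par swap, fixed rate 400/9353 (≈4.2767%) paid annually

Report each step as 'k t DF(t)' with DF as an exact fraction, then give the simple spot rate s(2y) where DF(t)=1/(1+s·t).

1 1 4753/5000
2 2 23/25
s(2y) = (1/(23/25) − 1)/(2) = 1/23 ≈ 4.3478%

step 1 [1y] zero: DF = P = 4753/5000 ≈ 0.950600
step 2 [2y] swap r/1=400/9353: DF=(1 − 400/9353·(0.950600))/(1+400/9353) = 23/25 ≈ 0.920000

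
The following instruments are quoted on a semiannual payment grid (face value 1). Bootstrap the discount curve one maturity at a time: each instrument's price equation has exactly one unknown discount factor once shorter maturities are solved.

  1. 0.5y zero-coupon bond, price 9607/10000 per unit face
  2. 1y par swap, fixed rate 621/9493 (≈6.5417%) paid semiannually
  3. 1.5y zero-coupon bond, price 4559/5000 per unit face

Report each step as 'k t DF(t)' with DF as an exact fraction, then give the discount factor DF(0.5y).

step 1 [0.5y] zero: DF = P = 9607/10000 ≈ 0.960700
step 2 [1y] swap r/2=621/18986: DF=(1 − 621/18986·(0.960700))/(1+621/18986) = 9379/10000 ≈ 0.937900
step 3 [1.5y] zero: DF = P = 4559/5000 ≈ 0.911800

1 1/2 9607/10000
2 1 9379/10000
3 3/2 4559/5000
DF(0.5y) = 9607/10000 ≈ 0.960700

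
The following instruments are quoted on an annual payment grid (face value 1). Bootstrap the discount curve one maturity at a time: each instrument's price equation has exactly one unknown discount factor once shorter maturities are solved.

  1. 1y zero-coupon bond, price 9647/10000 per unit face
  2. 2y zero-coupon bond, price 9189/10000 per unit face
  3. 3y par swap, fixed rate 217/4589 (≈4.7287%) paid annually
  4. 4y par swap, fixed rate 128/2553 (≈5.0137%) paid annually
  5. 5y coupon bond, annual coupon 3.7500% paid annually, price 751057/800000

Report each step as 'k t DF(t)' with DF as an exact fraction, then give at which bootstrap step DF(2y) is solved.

1 1 9647/10000
2 2 9189/10000
3 3 4349/5000
4 4 513/625
5 5 7757/10000
DF(2y) is solved at step 2

step 1 [1y] zero: DF = P = 9647/10000 ≈ 0.964700
step 2 [2y] zero: DF = P = 9189/10000 ≈ 0.918900
step 3 [3y] swap r/1=217/4589: DF=(1 − 217/4589·(0.964700+0.918900))/(1+217/4589) = 4349/5000 ≈ 0.869800
step 4 [4y] swap r/1=128/2553: DF=(1 − 128/2553·(0.964700+0.918900+0.869800))/(1+128/2553) = 513/625 ≈ 0.820800
step 5 [5y] bond c/1=3/80: DF=(751057/800000 − 3/80·(0.964700+0.918900+0.869800+0.820800))/(1+3/80) = 7757/10000 ≈ 0.775700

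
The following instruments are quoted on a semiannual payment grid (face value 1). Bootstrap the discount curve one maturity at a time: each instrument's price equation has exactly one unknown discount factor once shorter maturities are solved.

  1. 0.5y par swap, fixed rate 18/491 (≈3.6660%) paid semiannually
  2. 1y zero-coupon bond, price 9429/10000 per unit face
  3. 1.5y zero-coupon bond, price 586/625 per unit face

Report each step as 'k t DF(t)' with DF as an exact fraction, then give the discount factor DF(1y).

step 1 [0.5y] swap r/2=9/491: DF=(1 − 9/491·(0))/(1+9/491) = 491/500 ≈ 0.982000
step 2 [1y] zero: DF = P = 9429/10000 ≈ 0.942900
step 3 [1.5y] zero: DF = P = 586/625 ≈ 0.937600

1 1/2 491/500
2 1 9429/10000
3 3/2 586/625
DF(1y) = 9429/10000 ≈ 0.942900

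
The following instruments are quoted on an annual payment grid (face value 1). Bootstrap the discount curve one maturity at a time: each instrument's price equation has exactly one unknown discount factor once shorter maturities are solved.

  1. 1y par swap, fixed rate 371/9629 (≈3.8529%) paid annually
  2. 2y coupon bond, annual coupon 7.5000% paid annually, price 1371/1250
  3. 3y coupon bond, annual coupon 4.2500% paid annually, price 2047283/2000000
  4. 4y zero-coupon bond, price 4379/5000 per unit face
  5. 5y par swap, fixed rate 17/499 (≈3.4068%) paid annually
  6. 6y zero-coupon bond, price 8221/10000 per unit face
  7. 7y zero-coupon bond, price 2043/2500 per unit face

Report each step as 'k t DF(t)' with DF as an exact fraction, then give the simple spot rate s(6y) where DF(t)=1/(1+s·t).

step 1 [1y] swap r/1=371/9629: DF=(1 − 371/9629·(0))/(1+371/9629) = 9629/10000 ≈ 0.962900
step 2 [2y] bond c/1=3/40: DF=(1371/1250 − 3/40·(0.962900))/(1+3/40) = 9531/10000 ≈ 0.953100
step 3 [3y] bond c/1=17/400: DF=(2047283/2000000 − 17/400·(0.962900+0.953100))/(1+17/400) = 4519/5000 ≈ 0.903800
step 4 [4y] zero: DF = P = 4379/5000 ≈ 0.875800
step 5 [5y] swap r/1=17/499: DF=(1 − 17/499·(0.962900+0.953100+0.903800+0.875800))/(1+17/499) = 8453/10000 ≈ 0.845300
step 6 [6y] zero: DF = P = 8221/10000 ≈ 0.822100
step 7 [7y] zero: DF = P = 2043/2500 ≈ 0.817200

1 1 9629/10000
2 2 9531/10000
3 3 4519/5000
4 4 4379/5000
5 5 8453/10000
6 6 8221/10000
7 7 2043/2500
s(6y) = (1/(8221/10000) − 1)/(6) = 593/16442 ≈ 3.6066%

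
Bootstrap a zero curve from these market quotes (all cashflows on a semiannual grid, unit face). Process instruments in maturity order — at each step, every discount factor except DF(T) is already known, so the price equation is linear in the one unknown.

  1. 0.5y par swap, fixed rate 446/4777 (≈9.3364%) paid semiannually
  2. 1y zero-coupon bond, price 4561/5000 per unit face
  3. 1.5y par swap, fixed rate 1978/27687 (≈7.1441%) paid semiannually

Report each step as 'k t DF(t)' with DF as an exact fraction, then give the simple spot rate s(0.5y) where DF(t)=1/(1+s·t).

1 1/2 4777/5000
2 1 4561/5000
3 3/2 9011/10000
s(0.5y) = (1/(4777/5000) − 1)/(1/2) = 446/4777 ≈ 9.3364%

step 1 [0.5y] swap r/2=223/4777: DF=(1 − 223/4777·(0))/(1+223/4777) = 4777/5000 ≈ 0.955400
step 2 [1y] zero: DF = P = 4561/5000 ≈ 0.912200
step 3 [1.5y] swap r/2=989/27687: DF=(1 − 989/27687·(0.955400+0.912200))/(1+989/27687) = 9011/10000 ≈ 0.901100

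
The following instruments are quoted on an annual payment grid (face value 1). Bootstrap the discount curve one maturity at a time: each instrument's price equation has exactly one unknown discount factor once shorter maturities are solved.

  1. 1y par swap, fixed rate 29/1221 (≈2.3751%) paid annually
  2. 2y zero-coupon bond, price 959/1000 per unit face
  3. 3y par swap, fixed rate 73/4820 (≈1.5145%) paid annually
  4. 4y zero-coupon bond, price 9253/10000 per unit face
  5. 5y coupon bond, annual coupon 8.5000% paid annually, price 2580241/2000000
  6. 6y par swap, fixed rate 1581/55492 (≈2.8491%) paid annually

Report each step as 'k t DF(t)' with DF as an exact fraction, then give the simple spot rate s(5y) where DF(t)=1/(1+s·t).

1 1 1221/1250
2 2 959/1000
3 3 4781/5000
4 4 9253/10000
5 5 89/100
6 6 8419/10000
s(5y) = (1/(89/100) − 1)/(5) = 11/445 ≈ 2.4719%

step 1 [1y] swap r/1=29/1221: DF=(1 − 29/1221·(0))/(1+29/1221) = 1221/1250 ≈ 0.976800
step 2 [2y] zero: DF = P = 959/1000 ≈ 0.959000
step 3 [3y] swap r/1=73/4820: DF=(1 − 73/4820·(0.976800+0.959000))/(1+73/4820) = 4781/5000 ≈ 0.956200
step 4 [4y] zero: DF = P = 9253/10000 ≈ 0.925300
step 5 [5y] bond c/1=17/200: DF=(2580241/2000000 − 17/200·(0.976800+0.959000+0.956200+0.925300))/(1+17/200) = 89/100 ≈ 0.890000
step 6 [6y] swap r/1=1581/55492: DF=(1 − 1581/55492·(0.976800+0.959000+0.956200+0.925300+0.890000))/(1+1581/55492) = 8419/10000 ≈ 0.841900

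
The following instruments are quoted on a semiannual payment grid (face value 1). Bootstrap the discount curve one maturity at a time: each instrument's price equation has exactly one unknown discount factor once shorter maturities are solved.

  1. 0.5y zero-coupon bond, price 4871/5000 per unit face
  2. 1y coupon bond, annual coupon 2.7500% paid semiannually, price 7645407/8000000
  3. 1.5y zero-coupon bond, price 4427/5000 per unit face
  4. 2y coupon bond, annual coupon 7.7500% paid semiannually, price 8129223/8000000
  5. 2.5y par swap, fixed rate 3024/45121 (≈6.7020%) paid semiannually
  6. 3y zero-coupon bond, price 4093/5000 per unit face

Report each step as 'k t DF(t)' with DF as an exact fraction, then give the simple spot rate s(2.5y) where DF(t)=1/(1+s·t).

step 1 [0.5y] zero: DF = P = 4871/5000 ≈ 0.974200
step 2 [1y] bond c/2=11/800: DF=(7645407/8000000 − 11/800·(0.974200))/(1+11/800) = 1859/2000 ≈ 0.929500
step 3 [1.5y] zero: DF = P = 4427/5000 ≈ 0.885400
step 4 [2y] bond c/2=31/800: DF=(8129223/8000000 − 31/800·(0.974200+0.929500+0.885400))/(1+31/800) = 4371/5000 ≈ 0.874200
step 5 [2.5y] swap r/2=1512/45121: DF=(1 − 1512/45121·(0.974200+0.929500+0.885400+0.874200))/(1+1512/45121) = 1061/1250 ≈ 0.848800
step 6 [3y] zero: DF = P = 4093/5000 ≈ 0.818600

1 1/2 4871/5000
2 1 1859/2000
3 3/2 4427/5000
4 2 4371/5000
5 5/2 1061/1250
6 3 4093/5000
s(2.5y) = (1/(1061/1250) − 1)/(5/2) = 378/5305 ≈ 7.1254%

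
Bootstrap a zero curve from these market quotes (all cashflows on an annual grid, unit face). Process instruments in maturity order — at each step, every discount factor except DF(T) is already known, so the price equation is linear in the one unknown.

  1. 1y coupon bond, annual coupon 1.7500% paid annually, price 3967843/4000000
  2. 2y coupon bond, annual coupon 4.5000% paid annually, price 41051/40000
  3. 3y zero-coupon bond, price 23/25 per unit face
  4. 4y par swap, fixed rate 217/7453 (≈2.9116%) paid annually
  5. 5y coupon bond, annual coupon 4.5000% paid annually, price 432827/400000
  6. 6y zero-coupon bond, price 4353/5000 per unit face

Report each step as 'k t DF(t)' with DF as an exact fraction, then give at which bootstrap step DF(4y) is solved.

1 1 9749/10000
2 2 9401/10000
3 3 23/25
4 4 1783/2000
5 5 7/8
6 6 4353/5000
DF(4y) is solved at step 4

step 1 [1y] bond c/1=7/400: DF=(3967843/4000000 − 7/400·(0))/(1+7/400) = 9749/10000 ≈ 0.974900
step 2 [2y] bond c/1=9/200: DF=(41051/40000 − 9/200·(0.974900))/(1+9/200) = 9401/10000 ≈ 0.940100
step 3 [3y] zero: DF = P = 23/25 ≈ 0.920000
step 4 [4y] swap r/1=217/7453: DF=(1 − 217/7453·(0.974900+0.940100+0.920000))/(1+217/7453) = 1783/2000 ≈ 0.891500
step 5 [5y] bond c/1=9/200: DF=(432827/400000 − 9/200·(0.974900+0.940100+0.920000+0.891500))/(1+9/200) = 7/8 ≈ 0.875000
step 6 [6y] zero: DF = P = 4353/5000 ≈ 0.870600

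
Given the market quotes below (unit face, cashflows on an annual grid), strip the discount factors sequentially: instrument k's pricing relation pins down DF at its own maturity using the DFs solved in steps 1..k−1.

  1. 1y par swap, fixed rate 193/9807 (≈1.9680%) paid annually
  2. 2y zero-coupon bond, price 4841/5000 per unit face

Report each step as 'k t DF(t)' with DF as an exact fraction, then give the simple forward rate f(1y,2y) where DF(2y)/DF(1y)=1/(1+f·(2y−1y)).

1 1 9807/10000
2 2 4841/5000
f(1y,2y) = ((9807/10000)/(4841/5000) − 1)/(1) = 125/9682 ≈ 1.2911%

step 1 [1y] swap r/1=193/9807: DF=(1 − 193/9807·(0))/(1+193/9807) = 9807/10000 ≈ 0.980700
step 2 [2y] zero: DF = P = 4841/5000 ≈ 0.968200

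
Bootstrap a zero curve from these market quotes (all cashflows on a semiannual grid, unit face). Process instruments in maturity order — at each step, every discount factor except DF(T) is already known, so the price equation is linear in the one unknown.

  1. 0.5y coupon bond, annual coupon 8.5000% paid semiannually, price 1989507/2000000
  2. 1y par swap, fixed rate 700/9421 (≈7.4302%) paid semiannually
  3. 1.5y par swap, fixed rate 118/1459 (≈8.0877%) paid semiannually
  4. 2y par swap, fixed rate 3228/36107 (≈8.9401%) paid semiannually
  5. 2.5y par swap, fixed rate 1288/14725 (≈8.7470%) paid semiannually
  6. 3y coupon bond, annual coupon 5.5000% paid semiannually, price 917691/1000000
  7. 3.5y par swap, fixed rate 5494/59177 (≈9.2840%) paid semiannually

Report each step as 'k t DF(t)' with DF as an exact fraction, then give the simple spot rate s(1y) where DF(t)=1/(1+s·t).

step 1 [0.5y] bond c/2=17/400: DF=(1989507/2000000 − 17/400·(0))/(1+17/400) = 4771/5000 ≈ 0.954200
step 2 [1y] swap r/2=350/9421: DF=(1 − 350/9421·(0.954200))/(1+350/9421) = 93/100 ≈ 0.930000
step 3 [1.5y] swap r/2=59/1459: DF=(1 − 59/1459·(0.954200+0.930000))/(1+59/1459) = 8879/10000 ≈ 0.887900
step 4 [2y] swap r/2=1614/36107: DF=(1 − 1614/36107·(0.954200+0.930000+0.887900))/(1+1614/36107) = 4193/5000 ≈ 0.838600
step 5 [2.5y] swap r/2=644/14725: DF=(1 − 644/14725·(0.954200+0.930000+0.887900+0.838600))/(1+644/14725) = 2017/2500 ≈ 0.806800
step 6 [3y] bond c/2=11/400: DF=(917691/1000000 − 11/400·(0.954200+0.930000+0.887900+0.838600+0.806800))/(1+11/400) = 7749/10000 ≈ 0.774900
step 7 [3.5y] swap r/2=2747/59177: DF=(1 − 2747/59177·(0.954200+0.930000+0.887900+0.838600+0.806800+0.774900))/(1+2747/59177) = 7253/10000 ≈ 0.725300

1 1/2 4771/5000
2 1 93/100
3 3/2 8879/10000
4 2 4193/5000
5 5/2 2017/2500
6 3 7749/10000
7 7/2 7253/10000
s(1y) = (1/(93/100) − 1)/(1) = 7/93 ≈ 7.5269%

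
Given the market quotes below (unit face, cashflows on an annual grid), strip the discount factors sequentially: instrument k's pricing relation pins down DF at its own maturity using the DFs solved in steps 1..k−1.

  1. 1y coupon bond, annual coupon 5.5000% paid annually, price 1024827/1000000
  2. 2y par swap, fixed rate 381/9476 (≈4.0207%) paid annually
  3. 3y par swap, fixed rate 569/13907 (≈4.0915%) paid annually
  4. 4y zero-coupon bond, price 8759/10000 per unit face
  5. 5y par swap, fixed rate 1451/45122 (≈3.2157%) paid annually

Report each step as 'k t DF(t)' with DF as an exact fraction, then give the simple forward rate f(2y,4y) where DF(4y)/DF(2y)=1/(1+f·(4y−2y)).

step 1 [1y] bond c/1=11/200: DF=(1024827/1000000 − 11/200·(0))/(1+11/200) = 4857/5000 ≈ 0.971400
step 2 [2y] swap r/1=381/9476: DF=(1 − 381/9476·(0.971400))/(1+381/9476) = 4619/5000 ≈ 0.923800
step 3 [3y] swap r/1=569/13907: DF=(1 − 569/13907·(0.971400+0.923800))/(1+569/13907) = 4431/5000 ≈ 0.886200
step 4 [4y] zero: DF = P = 8759/10000 ≈ 0.875900
step 5 [5y] swap r/1=1451/45122: DF=(1 − 1451/45122·(0.971400+0.923800+0.886200+0.875900))/(1+1451/45122) = 8549/10000 ≈ 0.854900

1 1 4857/5000
2 2 4619/5000
3 3 4431/5000
4 4 8759/10000
5 5 8549/10000
f(2y,4y) = ((4619/5000)/(8759/10000) − 1)/(2) = 479/17518 ≈ 2.7343%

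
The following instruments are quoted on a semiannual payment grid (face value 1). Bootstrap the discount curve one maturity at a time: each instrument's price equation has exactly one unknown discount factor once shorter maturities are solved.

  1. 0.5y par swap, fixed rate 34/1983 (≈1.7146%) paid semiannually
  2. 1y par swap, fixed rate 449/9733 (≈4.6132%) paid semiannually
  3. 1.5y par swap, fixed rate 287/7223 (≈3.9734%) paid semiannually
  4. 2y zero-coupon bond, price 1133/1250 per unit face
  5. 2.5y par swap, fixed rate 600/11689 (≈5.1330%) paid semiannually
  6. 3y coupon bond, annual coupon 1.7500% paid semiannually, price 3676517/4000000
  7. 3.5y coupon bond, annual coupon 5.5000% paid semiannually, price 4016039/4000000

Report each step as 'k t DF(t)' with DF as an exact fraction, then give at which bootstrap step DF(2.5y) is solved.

1 1/2 1983/2000
2 1 9551/10000
3 3/2 4713/5000
4 2 1133/1250
5 5/2 22/25
6 3 4353/5000
7 7/2 8287/10000
DF(2.5y) is solved at step 5

step 1 [0.5y] swap r/2=17/1983: DF=(1 − 17/1983·(0))/(1+17/1983) = 1983/2000 ≈ 0.991500
step 2 [1y] swap r/2=449/19466: DF=(1 − 449/19466·(0.991500))/(1+449/19466) = 9551/10000 ≈ 0.955100
step 3 [1.5y] swap r/2=287/14446: DF=(1 − 287/14446·(0.991500+0.955100))/(1+287/14446) = 4713/5000 ≈ 0.942600
step 4 [2y] zero: DF = P = 1133/1250 ≈ 0.906400
step 5 [2.5y] swap r/2=300/11689: DF=(1 − 300/11689·(0.991500+0.955100+0.942600+0.906400))/(1+300/11689) = 22/25 ≈ 0.880000
step 6 [3y] bond c/2=7/800: DF=(3676517/4000000 − 7/800·(0.991500+0.955100+0.942600+0.906400+0.880000))/(1+7/800) = 4353/5000 ≈ 0.870600
step 7 [3.5y] bond c/2=11/400: DF=(4016039/4000000 − 11/400·(0.991500+0.955100+0.942600+0.906400+0.880000+0.870600))/(1+11/400) = 8287/10000 ≈ 0.828700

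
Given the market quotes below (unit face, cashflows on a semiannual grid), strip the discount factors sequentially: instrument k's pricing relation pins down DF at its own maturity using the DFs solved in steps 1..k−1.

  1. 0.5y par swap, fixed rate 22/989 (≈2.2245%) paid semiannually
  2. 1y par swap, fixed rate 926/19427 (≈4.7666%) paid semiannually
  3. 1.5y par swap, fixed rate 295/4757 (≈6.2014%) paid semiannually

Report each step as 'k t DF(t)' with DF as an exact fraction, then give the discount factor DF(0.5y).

step 1 [0.5y] swap r/2=11/989: DF=(1 − 11/989·(0))/(1+11/989) = 989/1000 ≈ 0.989000
step 2 [1y] swap r/2=463/19427: DF=(1 − 463/19427·(0.989000))/(1+463/19427) = 9537/10000 ≈ 0.953700
step 3 [1.5y] swap r/2=295/9514: DF=(1 − 295/9514·(0.989000+0.953700))/(1+295/9514) = 1823/2000 ≈ 0.911500

1 1/2 989/1000
2 1 9537/10000
3 3/2 1823/2000
DF(0.5y) = 989/1000 ≈ 0.989000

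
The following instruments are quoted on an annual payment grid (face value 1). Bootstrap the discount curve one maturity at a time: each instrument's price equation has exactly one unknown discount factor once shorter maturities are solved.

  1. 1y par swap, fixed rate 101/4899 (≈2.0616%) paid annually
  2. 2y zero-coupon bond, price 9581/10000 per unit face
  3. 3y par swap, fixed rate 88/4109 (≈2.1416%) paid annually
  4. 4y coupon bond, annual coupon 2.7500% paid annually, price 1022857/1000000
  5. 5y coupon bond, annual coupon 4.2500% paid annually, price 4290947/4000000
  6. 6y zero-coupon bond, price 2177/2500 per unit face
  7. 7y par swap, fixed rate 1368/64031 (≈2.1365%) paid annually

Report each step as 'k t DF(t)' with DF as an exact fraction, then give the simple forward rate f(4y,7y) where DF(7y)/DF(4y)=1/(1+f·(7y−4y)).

1 1 4899/5000
2 2 9581/10000
3 3 1173/1250
4 4 1837/2000
5 5 8743/10000
6 6 2177/2500
7 7 1079/1250
f(4y,7y) = ((1837/2000)/(1079/1250) − 1)/(3) = 553/25896 ≈ 2.1355%

step 1 [1y] swap r/1=101/4899: DF=(1 − 101/4899·(0))/(1+101/4899) = 4899/5000 ≈ 0.979800
step 2 [2y] zero: DF = P = 9581/10000 ≈ 0.958100
step 3 [3y] swap r/1=88/4109: DF=(1 − 88/4109·(0.979800+0.958100))/(1+88/4109) = 1173/1250 ≈ 0.938400
step 4 [4y] bond c/1=11/400: DF=(1022857/1000000 − 11/400·(0.979800+0.958100+0.938400))/(1+11/400) = 1837/2000 ≈ 0.918500
step 5 [5y] bond c/1=17/400: DF=(4290947/4000000 − 17/400·(0.979800+0.958100+0.938400+0.918500))/(1+17/400) = 8743/10000 ≈ 0.874300
step 6 [6y] zero: DF = P = 2177/2500 ≈ 0.870800
step 7 [7y] swap r/1=1368/64031: DF=(1 − 1368/64031·(0.979800+0.958100+0.938400+0.918500+0.874300+0.870800))/(1+1368/64031) = 1079/1250 ≈ 0.863200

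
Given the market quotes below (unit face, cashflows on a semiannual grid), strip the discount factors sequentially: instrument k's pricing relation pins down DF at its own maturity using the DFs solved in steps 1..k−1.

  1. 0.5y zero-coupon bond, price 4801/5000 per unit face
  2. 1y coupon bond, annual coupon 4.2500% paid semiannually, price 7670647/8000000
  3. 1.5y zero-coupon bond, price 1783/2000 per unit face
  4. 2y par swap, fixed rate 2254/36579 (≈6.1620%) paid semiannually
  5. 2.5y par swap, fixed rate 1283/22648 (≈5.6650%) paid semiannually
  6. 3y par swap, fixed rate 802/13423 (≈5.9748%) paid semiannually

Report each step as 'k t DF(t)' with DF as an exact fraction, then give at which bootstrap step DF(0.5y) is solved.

step 1 [0.5y] zero: DF = P = 4801/5000 ≈ 0.960200
step 2 [1y] bond c/2=17/800: DF=(7670647/8000000 − 17/800·(0.960200))/(1+17/800) = 9189/10000 ≈ 0.918900
step 3 [1.5y] zero: DF = P = 1783/2000 ≈ 0.891500
step 4 [2y] swap r/2=1127/36579: DF=(1 − 1127/36579·(0.960200+0.918900+0.891500))/(1+1127/36579) = 8873/10000 ≈ 0.887300
step 5 [2.5y] swap r/2=1283/45296: DF=(1 − 1283/45296·(0.960200+0.918900+0.891500+0.887300))/(1+1283/45296) = 8717/10000 ≈ 0.871700
step 6 [3y] swap r/2=401/13423: DF=(1 − 401/13423·(0.960200+0.918900+0.891500+0.887300+0.871700))/(1+401/13423) = 2099/2500 ≈ 0.839600

1 1/2 4801/5000
2 1 9189/10000
3 3/2 1783/2000
4 2 8873/10000
5 5/2 8717/10000
6 3 2099/2500
DF(0.5y) is solved at step 1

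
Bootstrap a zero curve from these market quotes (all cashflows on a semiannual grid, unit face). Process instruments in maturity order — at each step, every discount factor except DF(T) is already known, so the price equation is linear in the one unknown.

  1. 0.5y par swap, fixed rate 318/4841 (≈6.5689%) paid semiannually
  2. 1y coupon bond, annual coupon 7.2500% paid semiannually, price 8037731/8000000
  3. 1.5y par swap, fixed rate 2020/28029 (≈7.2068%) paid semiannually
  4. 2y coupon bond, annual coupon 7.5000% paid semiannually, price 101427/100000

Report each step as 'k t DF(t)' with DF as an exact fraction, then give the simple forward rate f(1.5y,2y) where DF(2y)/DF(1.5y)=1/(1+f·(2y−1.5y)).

step 1 [0.5y] swap r/2=159/4841: DF=(1 − 159/4841·(0))/(1+159/4841) = 4841/5000 ≈ 0.968200
step 2 [1y] bond c/2=29/800: DF=(8037731/8000000 − 29/800·(0.968200))/(1+29/800) = 9357/10000 ≈ 0.935700
step 3 [1.5y] swap r/2=1010/28029: DF=(1 − 1010/28029·(0.968200+0.935700))/(1+1010/28029) = 899/1000 ≈ 0.899000
step 4 [2y] bond c/2=3/80: DF=(101427/100000 − 3/80·(0.968200+0.935700+0.899000))/(1+3/80) = 8763/10000 ≈ 0.876300

1 1/2 4841/5000
2 1 9357/10000
3 3/2 899/1000
4 2 8763/10000
f(1.5y,2y) = ((899/1000)/(8763/10000) − 1)/(1/2) = 454/8763 ≈ 5.1809%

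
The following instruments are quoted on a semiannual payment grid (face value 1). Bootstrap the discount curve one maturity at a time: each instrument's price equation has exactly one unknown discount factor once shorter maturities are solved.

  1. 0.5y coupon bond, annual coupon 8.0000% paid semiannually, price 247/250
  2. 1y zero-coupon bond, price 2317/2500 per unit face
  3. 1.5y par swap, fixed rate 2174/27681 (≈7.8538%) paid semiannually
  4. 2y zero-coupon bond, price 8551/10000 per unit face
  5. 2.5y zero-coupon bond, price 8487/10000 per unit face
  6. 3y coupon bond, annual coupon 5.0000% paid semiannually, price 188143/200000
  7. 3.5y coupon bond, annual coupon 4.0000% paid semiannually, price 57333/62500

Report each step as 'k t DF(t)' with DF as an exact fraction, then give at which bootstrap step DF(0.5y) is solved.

step 1 [0.5y] bond c/2=1/25: DF=(247/250 − 1/25·(0))/(1+1/25) = 19/20 ≈ 0.950000
step 2 [1y] zero: DF = P = 2317/2500 ≈ 0.926800
step 3 [1.5y] swap r/2=1087/27681: DF=(1 − 1087/27681·(0.950000+0.926800))/(1+1087/27681) = 8913/10000 ≈ 0.891300
step 4 [2y] zero: DF = P = 8551/10000 ≈ 0.855100
step 5 [2.5y] zero: DF = P = 8487/10000 ≈ 0.848700
step 6 [3y] bond c/2=1/40: DF=(188143/200000 − 1/40·(0.950000+0.926800+0.891300+0.855100+0.848700))/(1+1/40) = 8087/10000 ≈ 0.808700
step 7 [3.5y] bond c/2=1/50: DF=(57333/62500 − 1/50·(0.950000+0.926800+0.891300+0.855100+0.848700+0.808700))/(1+1/50) = 3979/5000 ≈ 0.795800

1 1/2 19/20
2 1 2317/2500
3 3/2 8913/10000
4 2 8551/10000
5 5/2 8487/10000
6 3 8087/10000
7 7/2 3979/5000
DF(0.5y) is solved at step 1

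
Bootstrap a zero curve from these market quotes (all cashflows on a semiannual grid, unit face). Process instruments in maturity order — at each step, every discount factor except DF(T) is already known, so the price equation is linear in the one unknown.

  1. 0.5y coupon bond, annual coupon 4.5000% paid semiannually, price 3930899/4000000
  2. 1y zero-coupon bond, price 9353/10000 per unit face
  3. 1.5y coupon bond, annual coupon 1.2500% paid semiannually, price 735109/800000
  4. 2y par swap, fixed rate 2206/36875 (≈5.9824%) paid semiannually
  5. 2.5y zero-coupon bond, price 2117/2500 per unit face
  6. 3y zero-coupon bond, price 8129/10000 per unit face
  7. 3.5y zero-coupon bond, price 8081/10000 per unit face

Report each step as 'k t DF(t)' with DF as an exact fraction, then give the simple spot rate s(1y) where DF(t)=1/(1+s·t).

1 1/2 9611/10000
2 1 9353/10000
3 3/2 4507/5000
4 2 8897/10000
5 5/2 2117/2500
6 3 8129/10000
7 7/2 8081/10000
s(1y) = (1/(9353/10000) − 1)/(1) = 647/9353 ≈ 6.9176%

step 1 [0.5y] bond c/2=9/400: DF=(3930899/4000000 − 9/400·(0))/(1+9/400) = 9611/10000 ≈ 0.961100
step 2 [1y] zero: DF = P = 9353/10000 ≈ 0.935300
step 3 [1.5y] bond c/2=1/160: DF=(735109/800000 − 1/160·(0.961100+0.935300))/(1+1/160) = 4507/5000 ≈ 0.901400
step 4 [2y] swap r/2=1103/36875: DF=(1 − 1103/36875·(0.961100+0.935300+0.901400))/(1+1103/36875) = 8897/10000 ≈ 0.889700
step 5 [2.5y] zero: DF = P = 2117/2500 ≈ 0.846800
step 6 [3y] zero: DF = P = 8129/10000 ≈ 0.812900
step 7 [3.5y] zero: DF = P = 8081/10000 ≈ 0.808100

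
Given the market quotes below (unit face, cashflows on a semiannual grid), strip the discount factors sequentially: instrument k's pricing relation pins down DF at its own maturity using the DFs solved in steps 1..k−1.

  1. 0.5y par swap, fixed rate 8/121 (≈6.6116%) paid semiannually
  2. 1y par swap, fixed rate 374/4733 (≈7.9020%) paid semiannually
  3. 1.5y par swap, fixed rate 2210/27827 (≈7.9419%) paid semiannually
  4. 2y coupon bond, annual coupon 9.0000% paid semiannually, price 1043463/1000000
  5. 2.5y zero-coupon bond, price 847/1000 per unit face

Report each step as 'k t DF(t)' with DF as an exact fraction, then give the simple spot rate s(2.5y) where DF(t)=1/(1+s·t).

1 1/2 121/125
2 1 2313/2500
3 3/2 1779/2000
4 2 8787/10000
5 5/2 847/1000
s(2.5y) = (1/(847/1000) − 1)/(5/2) = 306/4235 ≈ 7.2255%

step 1 [0.5y] swap r/2=4/121: DF=(1 − 4/121·(0))/(1+4/121) = 121/125 ≈ 0.968000
step 2 [1y] swap r/2=187/4733: DF=(1 − 187/4733·(0.968000))/(1+187/4733) = 2313/2500 ≈ 0.925200
step 3 [1.5y] swap r/2=1105/27827: DF=(1 − 1105/27827·(0.968000+0.925200))/(1+1105/27827) = 1779/2000 ≈ 0.889500
step 4 [2y] bond c/2=9/200: DF=(1043463/1000000 − 9/200·(0.968000+0.925200+0.889500))/(1+9/200) = 8787/10000 ≈ 0.878700
step 5 [2.5y] zero: DF = P = 847/1000 ≈ 0.847000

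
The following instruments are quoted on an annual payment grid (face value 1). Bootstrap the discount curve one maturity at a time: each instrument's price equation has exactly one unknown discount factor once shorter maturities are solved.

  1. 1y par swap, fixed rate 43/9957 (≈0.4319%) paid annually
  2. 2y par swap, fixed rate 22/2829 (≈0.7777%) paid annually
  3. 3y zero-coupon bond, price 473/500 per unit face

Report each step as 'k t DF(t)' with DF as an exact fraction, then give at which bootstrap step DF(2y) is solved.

1 1 9957/10000
2 2 4923/5000
3 3 473/500
DF(2y) is solved at step 2

step 1 [1y] swap r/1=43/9957: DF=(1 − 43/9957·(0))/(1+43/9957) = 9957/10000 ≈ 0.995700
step 2 [2y] swap r/1=22/2829: DF=(1 − 22/2829·(0.995700))/(1+22/2829) = 4923/5000 ≈ 0.984600
step 3 [3y] zero: DF = P = 473/500 ≈ 0.946000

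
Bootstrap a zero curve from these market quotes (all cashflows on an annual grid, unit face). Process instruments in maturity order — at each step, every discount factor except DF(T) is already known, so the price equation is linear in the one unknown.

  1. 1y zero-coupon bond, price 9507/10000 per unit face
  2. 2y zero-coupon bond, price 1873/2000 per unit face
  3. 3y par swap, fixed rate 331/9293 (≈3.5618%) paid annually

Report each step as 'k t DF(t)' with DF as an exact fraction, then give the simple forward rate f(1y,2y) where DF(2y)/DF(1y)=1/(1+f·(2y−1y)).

1 1 9507/10000
2 2 1873/2000
3 3 9007/10000
f(1y,2y) = ((9507/10000)/(1873/2000) − 1)/(1) = 142/9365 ≈ 1.5163%

step 1 [1y] zero: DF = P = 9507/10000 ≈ 0.950700
step 2 [2y] zero: DF = P = 1873/2000 ≈ 0.936500
step 3 [3y] swap r/1=331/9293: DF=(1 − 331/9293·(0.950700+0.936500))/(1+331/9293) = 9007/10000 ≈ 0.900700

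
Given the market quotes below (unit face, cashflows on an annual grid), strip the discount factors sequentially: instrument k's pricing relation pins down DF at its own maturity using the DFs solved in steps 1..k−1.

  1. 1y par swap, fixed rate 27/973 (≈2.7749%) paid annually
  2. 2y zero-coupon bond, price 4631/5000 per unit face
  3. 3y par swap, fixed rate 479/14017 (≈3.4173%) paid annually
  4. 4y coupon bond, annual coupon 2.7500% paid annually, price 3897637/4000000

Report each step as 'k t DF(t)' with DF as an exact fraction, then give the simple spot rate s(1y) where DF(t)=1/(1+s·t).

step 1 [1y] swap r/1=27/973: DF=(1 − 27/973·(0))/(1+27/973) = 973/1000 ≈ 0.973000
step 2 [2y] zero: DF = P = 4631/5000 ≈ 0.926200
step 3 [3y] swap r/1=479/14017: DF=(1 − 479/14017·(0.973000+0.926200))/(1+479/14017) = 4521/5000 ≈ 0.904200
step 4 [4y] bond c/1=11/400: DF=(3897637/4000000 − 11/400·(0.973000+0.926200+0.904200))/(1+11/400) = 8733/10000 ≈ 0.873300

1 1 973/1000
2 2 4631/5000
3 3 4521/5000
4 4 8733/10000
s(1y) = (1/(973/1000) − 1)/(1) = 27/973 ≈ 2.7749%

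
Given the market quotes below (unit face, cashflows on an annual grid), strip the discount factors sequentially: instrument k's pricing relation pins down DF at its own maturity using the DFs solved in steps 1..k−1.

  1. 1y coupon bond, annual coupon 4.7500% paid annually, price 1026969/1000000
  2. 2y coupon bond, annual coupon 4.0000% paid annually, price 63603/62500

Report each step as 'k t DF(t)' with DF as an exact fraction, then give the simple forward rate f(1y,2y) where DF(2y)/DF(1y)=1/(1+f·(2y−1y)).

1 1 2451/2500
2 2 588/625
f(1y,2y) = ((2451/2500)/(588/625) − 1)/(1) = 33/784 ≈ 4.2092%

step 1 [1y] bond c/1=19/400: DF=(1026969/1000000 − 19/400·(0))/(1+19/400) = 2451/2500 ≈ 0.980400
step 2 [2y] bond c/1=1/25: DF=(63603/62500 − 1/25·(0.980400))/(1+1/25) = 588/625 ≈ 0.940800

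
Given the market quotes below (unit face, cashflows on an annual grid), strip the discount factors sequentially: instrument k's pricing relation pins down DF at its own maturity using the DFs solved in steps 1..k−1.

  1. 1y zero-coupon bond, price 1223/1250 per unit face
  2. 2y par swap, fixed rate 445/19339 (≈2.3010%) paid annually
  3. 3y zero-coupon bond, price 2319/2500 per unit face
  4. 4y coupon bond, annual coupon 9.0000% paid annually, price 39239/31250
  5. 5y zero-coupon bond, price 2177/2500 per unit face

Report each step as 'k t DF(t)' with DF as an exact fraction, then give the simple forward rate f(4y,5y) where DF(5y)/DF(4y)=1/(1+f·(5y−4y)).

step 1 [1y] zero: DF = P = 1223/1250 ≈ 0.978400
step 2 [2y] swap r/1=445/19339: DF=(1 − 445/19339·(0.978400))/(1+445/19339) = 1911/2000 ≈ 0.955500
step 3 [3y] zero: DF = P = 2319/2500 ≈ 0.927600
step 4 [4y] bond c/1=9/100: DF=(39239/31250 − 9/100·(0.978400+0.955500+0.927600))/(1+9/100) = 9157/10000 ≈ 0.915700
step 5 [5y] zero: DF = P = 2177/2500 ≈ 0.870800

1 1 1223/1250
2 2 1911/2000
3 3 2319/2500
4 4 9157/10000
5 5 2177/2500
f(4y,5y) = ((9157/10000)/(2177/2500) − 1)/(1) = 449/8708 ≈ 5.1562%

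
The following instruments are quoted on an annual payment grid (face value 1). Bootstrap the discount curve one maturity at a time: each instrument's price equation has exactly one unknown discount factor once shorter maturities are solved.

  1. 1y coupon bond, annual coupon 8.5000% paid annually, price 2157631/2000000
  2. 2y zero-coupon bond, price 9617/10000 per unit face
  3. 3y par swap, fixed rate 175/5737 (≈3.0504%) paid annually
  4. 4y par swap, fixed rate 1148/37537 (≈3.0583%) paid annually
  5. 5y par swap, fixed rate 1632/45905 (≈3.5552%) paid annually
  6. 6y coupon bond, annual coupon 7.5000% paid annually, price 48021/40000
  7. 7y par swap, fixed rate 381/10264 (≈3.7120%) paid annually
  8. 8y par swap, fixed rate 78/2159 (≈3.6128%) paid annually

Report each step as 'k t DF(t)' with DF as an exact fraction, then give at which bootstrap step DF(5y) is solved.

step 1 [1y] bond c/1=17/200: DF=(2157631/2000000 − 17/200·(0))/(1+17/200) = 9943/10000 ≈ 0.994300
step 2 [2y] zero: DF = P = 9617/10000 ≈ 0.961700
step 3 [3y] swap r/1=175/5737: DF=(1 − 175/5737·(0.994300+0.961700))/(1+175/5737) = 73/80 ≈ 0.912500
step 4 [4y] swap r/1=1148/37537: DF=(1 − 1148/37537·(0.994300+0.961700+0.912500))/(1+1148/37537) = 2213/2500 ≈ 0.885200
step 5 [5y] swap r/1=1632/45905: DF=(1 − 1632/45905·(0.994300+0.961700+0.912500+0.885200))/(1+1632/45905) = 523/625 ≈ 0.836800
step 6 [6y] bond c/1=3/40: DF=(48021/40000 − 3/40·(0.994300+0.961700+0.912500+0.885200+0.836800))/(1+3/40) = 1593/2000 ≈ 0.796500
step 7 [7y] swap r/1=381/10264: DF=(1 − 381/10264·(0.994300+0.961700+0.912500+0.885200+0.836800+0.796500))/(1+381/10264) = 3857/5000 ≈ 0.771400
step 8 [8y] swap r/1=78/2159: DF=(1 − 78/2159·(0.994300+0.961700+0.912500+0.885200+0.836800+0.796500+0.771400))/(1+78/2159) = 469/625 ≈ 0.750400

1 1 9943/10000
2 2 9617/10000
3 3 73/80
4 4 2213/2500
5 5 523/625
6 6 1593/2000
7 7 3857/5000
8 8 469/625
DF(5y) is solved at step 5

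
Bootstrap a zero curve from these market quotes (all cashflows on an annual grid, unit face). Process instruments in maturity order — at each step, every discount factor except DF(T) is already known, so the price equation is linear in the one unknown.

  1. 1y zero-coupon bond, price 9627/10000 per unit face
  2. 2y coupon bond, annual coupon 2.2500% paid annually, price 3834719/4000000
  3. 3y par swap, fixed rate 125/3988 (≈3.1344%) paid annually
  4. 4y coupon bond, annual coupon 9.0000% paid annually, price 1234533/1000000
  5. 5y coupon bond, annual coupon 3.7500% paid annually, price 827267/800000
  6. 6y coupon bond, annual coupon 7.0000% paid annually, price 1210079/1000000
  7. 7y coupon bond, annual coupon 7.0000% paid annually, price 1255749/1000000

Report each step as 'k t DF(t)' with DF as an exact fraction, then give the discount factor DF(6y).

1 1 9627/10000
2 2 2291/2500
3 3 73/80
4 4 9021/10000
5 5 1079/1250
6 6 1041/1250
7 7 821/1000
DF(6y) = 1041/1250 ≈ 0.832800

step 1 [1y] zero: DF = P = 9627/10000 ≈ 0.962700
step 2 [2y] bond c/1=9/400: DF=(3834719/4000000 − 9/400·(0.962700))/(1+9/400) = 2291/2500 ≈ 0.916400
step 3 [3y] swap r/1=125/3988: DF=(1 − 125/3988·(0.962700+0.916400))/(1+125/3988) = 73/80 ≈ 0.912500
step 4 [4y] bond c/1=9/100: DF=(1234533/1000000 − 9/100·(0.962700+0.916400+0.912500))/(1+9/100) = 9021/10000 ≈ 0.902100
step 5 [5y] bond c/1=3/80: DF=(827267/800000 − 3/80·(0.962700+0.916400+0.912500+0.902100))/(1+3/80) = 1079/1250 ≈ 0.863200
step 6 [6y] bond c/1=7/100: DF=(1210079/1000000 − 7/100·(0.962700+0.916400+0.912500+0.902100+0.863200))/(1+7/100) = 1041/1250 ≈ 0.832800
step 7 [7y] bond c/1=7/100: DF=(1255749/1000000 − 7/100·(0.962700+0.916400+0.912500+0.902100+0.863200+0.832800))/(1+7/100) = 821/1000 ≈ 0.821000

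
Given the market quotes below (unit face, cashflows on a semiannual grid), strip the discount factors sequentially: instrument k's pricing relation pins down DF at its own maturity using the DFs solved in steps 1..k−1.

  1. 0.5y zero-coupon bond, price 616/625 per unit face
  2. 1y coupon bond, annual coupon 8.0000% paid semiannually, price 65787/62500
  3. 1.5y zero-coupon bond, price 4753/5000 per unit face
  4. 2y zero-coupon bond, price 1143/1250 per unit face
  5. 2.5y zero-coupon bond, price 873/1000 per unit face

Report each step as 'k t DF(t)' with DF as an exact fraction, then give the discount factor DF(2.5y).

1 1/2 616/625
2 1 4871/5000
3 3/2 4753/5000
4 2 1143/1250
5 5/2 873/1000
DF(2.5y) = 873/1000 ≈ 0.873000

step 1 [0.5y] zero: DF = P = 616/625 ≈ 0.985600
step 2 [1y] bond c/2=1/25: DF=(65787/62500 − 1/25·(0.985600))/(1+1/25) = 4871/5000 ≈ 0.974200
step 3 [1.5y] zero: DF = P = 4753/5000 ≈ 0.950600
step 4 [2y] zero: DF = P = 1143/1250 ≈ 0.914400
step 5 [2.5y] zero: DF = P = 873/1000 ≈ 0.873000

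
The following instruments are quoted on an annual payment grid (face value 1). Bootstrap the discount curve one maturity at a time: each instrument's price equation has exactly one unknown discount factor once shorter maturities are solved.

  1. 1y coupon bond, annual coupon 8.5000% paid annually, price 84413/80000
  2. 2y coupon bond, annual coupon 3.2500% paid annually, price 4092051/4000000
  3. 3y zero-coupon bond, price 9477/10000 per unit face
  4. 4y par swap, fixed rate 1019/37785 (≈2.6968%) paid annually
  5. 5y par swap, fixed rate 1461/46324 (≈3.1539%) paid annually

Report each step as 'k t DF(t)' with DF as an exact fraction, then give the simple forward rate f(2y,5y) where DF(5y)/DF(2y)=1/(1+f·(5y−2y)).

step 1 [1y] bond c/1=17/200: DF=(84413/80000 − 17/200·(0))/(1+17/200) = 389/400 ≈ 0.972500
step 2 [2y] bond c/1=13/400: DF=(4092051/4000000 − 13/400·(0.972500))/(1+13/400) = 4801/5000 ≈ 0.960200
step 3 [3y] zero: DF = P = 9477/10000 ≈ 0.947700
step 4 [4y] swap r/1=1019/37785: DF=(1 − 1019/37785·(0.972500+0.960200+0.947700))/(1+1019/37785) = 8981/10000 ≈ 0.898100
step 5 [5y] swap r/1=1461/46324: DF=(1 − 1461/46324·(0.972500+0.960200+0.947700+0.898100))/(1+1461/46324) = 8539/10000 ≈ 0.853900

1 1 389/400
2 2 4801/5000
3 3 9477/10000
4 4 8981/10000
5 5 8539/10000
f(2y,5y) = ((4801/5000)/(8539/10000) − 1)/(3) = 1063/25617 ≈ 4.1496%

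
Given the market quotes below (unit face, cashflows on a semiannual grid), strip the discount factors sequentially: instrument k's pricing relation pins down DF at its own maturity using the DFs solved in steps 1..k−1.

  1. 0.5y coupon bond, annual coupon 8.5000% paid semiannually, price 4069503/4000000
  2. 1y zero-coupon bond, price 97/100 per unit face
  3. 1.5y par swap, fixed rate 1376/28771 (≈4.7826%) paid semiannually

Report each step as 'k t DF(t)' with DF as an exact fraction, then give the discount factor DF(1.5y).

step 1 [0.5y] bond c/2=17/400: DF=(4069503/4000000 − 17/400·(0))/(1+17/400) = 9759/10000 ≈ 0.975900
step 2 [1y] zero: DF = P = 97/100 ≈ 0.970000
step 3 [1.5y] swap r/2=688/28771: DF=(1 − 688/28771·(0.975900+0.970000))/(1+688/28771) = 582/625 ≈ 0.931200

1 1/2 9759/10000
2 1 97/100
3 3/2 582/625
DF(1.5y) = 582/625 ≈ 0.931200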